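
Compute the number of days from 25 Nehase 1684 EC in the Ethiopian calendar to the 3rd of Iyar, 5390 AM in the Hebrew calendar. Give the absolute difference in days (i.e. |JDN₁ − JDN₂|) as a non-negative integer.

First date → JDN 2339291; second date → JDN 2316510.
The interval is |2339291 − 2316510| = 22781 days.

22781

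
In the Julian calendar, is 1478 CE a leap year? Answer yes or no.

1478 mod 4 = 2, so it is a common year in the Julian calendar.

no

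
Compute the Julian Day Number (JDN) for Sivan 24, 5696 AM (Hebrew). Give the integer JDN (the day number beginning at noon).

2428334

In the Gregorian calendar the same day is 14 June 1936.
JDN 2299161 is 15 October 1582 CE (Gregorian); the target day is +129173 days from there, so JDN = 2428334.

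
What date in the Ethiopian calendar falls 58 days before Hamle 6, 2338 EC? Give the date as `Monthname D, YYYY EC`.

Ginbot 8, 2338 EC

The starting date is JDN 2578115; 2578115 − 58 = 2578057.
JDN 2578057 corresponds to Ginbot 8, 2338 EC.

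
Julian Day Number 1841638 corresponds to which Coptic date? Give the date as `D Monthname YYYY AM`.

23 Meshir 46 AM

The proleptic Gregorian equivalent of JDN 1841638 is 18 February 330.
In the Coptic calendar that day is 23 Meshir 46 AM.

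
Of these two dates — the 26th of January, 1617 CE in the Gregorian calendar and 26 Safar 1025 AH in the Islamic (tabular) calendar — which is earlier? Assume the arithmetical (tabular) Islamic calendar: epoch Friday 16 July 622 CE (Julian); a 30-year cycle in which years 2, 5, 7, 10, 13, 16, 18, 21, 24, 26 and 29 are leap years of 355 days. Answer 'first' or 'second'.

Converting both to JDN: 2311683 vs 2311366; the smaller is the second.

second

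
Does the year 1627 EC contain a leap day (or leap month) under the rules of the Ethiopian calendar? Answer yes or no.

1627 mod 4 = 3; in the Ethiopian calendar a year is leap when year mod 4 = 3, so it is a leap year.

yes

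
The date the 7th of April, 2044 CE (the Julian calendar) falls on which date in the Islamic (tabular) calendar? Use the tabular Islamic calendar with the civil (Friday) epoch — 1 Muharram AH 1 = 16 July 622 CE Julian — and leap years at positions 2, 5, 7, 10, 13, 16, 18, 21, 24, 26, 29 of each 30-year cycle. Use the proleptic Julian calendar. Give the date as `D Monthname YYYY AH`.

Julian Day Number of the source date = 2467726.
Converting JDN 2467726 to the tabular Islamic calendar gives 22 Jumada al-Awwal 1466 AH.

22 Jumada al-Awwal 1466 AH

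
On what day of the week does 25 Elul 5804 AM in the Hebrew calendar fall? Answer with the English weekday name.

Saturday

This is JDN 2467876 (17 September 2044 Gregorian).
JDN 2467876 mod 7 = 5, and JDN 0 was a Monday, so this is a Saturday.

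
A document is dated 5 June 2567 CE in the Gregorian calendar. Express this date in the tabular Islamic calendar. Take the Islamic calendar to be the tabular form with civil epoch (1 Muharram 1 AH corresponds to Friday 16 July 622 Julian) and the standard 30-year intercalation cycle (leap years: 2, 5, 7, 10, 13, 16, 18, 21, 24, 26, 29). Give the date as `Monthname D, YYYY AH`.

Both dates share Julian Day Number 2658793; in the tabular Islamic calendar that is 26 Rajab 2005 AH.

Rajab 26, 2005 AH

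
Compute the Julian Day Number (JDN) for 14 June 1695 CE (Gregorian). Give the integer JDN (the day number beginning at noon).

2340311

JDN 2400001 is 17 November 1858 CE (Gregorian), MJD 0; the target day is −59690 days from there, so JDN = 2340311.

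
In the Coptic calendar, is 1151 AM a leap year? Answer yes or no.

1151 mod 4 = 3; in the Coptic calendar a year is leap when year mod 4 = 3, so it is a leap year.

yes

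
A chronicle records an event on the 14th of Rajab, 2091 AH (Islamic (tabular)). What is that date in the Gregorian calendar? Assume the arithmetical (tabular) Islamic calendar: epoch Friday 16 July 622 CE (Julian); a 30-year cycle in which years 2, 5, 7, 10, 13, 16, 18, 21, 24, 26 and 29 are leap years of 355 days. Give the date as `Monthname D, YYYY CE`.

Julian Day Number of the source date = 2689256.
Converting JDN 2689256 to the Gregorian calendar gives 31 October 2650 CE.

October 31, 2650 CE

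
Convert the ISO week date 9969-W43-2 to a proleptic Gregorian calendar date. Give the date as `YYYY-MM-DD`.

ISO week 1 of 9969 is the week containing the first Thursday of 9969.
Week 43, day 2 (Tuesday) lands on 9969-10-21.

9969-10-21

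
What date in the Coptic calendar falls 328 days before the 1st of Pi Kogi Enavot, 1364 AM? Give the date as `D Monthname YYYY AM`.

The starting date is JDN 2323226; 2323226 − 328 = 2322898.
JDN 2322898 corresponds to 3 Paopi 1364 AM.

3 Paopi 1364 AM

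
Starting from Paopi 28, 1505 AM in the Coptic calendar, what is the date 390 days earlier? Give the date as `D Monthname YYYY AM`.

The starting date is JDN 2374423; 2374423 − 390 = 2374033.
JDN 2374033 corresponds to 3 Paopi 1504 AM.

3 Paopi 1504 AM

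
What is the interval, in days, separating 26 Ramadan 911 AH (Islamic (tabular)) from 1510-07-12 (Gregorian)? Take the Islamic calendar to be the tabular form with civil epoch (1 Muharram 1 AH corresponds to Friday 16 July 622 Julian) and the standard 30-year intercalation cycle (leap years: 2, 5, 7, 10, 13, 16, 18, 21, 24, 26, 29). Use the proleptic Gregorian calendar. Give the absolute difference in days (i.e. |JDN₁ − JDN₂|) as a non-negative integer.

1593

JDN of the first date = 2271175.
JDN of the second date = 2272768.
|2272768 − 2271175| = 1593.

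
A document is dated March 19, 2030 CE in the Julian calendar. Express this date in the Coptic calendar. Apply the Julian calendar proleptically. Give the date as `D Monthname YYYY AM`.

23 Paremhat 1746 AM

Julian Day Number of the source date = 2462593.
Converting JDN 2462593 to the Coptic calendar gives 23 Paremhat 1746 AM.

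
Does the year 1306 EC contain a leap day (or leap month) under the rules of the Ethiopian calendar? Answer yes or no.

1306 mod 4 = 2; in the Ethiopian calendar a year is leap when year mod 4 = 3, so it is a common year.

no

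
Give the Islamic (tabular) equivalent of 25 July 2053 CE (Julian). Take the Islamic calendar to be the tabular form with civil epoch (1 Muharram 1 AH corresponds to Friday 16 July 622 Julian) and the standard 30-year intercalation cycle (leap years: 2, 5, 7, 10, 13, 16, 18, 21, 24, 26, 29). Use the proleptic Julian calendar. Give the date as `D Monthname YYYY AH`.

22 Dhu al-Hijjah 1475 AH

The source date corresponds to 7 August 2053 in the Gregorian calendar (JDN 2471122).
That day falls on 22 Dhu al-Hijjah 1475 AH in the tabular Islamic calendar.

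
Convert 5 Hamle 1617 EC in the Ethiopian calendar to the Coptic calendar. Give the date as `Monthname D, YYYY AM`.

Epip 5, 1341 AM

Both dates share Julian Day Number 2314769; in the Coptic calendar that is 5 Epip 1341 AM.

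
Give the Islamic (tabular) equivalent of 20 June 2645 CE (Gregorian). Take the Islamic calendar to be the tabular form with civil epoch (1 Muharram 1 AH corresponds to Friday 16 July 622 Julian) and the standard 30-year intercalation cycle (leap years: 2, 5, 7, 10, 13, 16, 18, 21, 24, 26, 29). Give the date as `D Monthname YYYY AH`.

4 Muharram 2086 AH

Both dates share Julian Day Number 2687297; in the tabular Islamic calendar that is 4 Muharram 2086 AH.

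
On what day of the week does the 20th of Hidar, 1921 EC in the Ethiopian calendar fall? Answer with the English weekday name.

Thursday

Equivalently 29 November 1928 Gregorian, JDN 2425580.
Since JDN mod 7 = 3 (0 = Monday), the day is Thursday.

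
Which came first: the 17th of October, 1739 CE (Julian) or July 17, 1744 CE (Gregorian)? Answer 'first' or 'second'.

The two dates have Julian Day Numbers 2356517 and 2358241 respectively.
Since 2356517 < 2358241, the first date comes first.

first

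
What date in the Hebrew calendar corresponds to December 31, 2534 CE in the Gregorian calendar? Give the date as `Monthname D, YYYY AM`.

Both dates share Julian Day Number 2646949; in the Hebrew calendar that is 24 Tevet 6295 AM.

Tevet 24, 6295 AM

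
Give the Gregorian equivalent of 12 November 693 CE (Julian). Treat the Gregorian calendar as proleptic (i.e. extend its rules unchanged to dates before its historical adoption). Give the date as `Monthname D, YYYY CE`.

November 15, 693 CE

At this point the Julian calendar is 3 days behind the Gregorian.
12 November 693 Julian + 3 days → 15 November 693 Gregorian.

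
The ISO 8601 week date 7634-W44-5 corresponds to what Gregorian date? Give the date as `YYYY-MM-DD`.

7634-11-03

ISO week 1 of 7634 is the week containing the first Thursday of 7634.
Week 44, day 5 (Friday) lands on 7634-11-03.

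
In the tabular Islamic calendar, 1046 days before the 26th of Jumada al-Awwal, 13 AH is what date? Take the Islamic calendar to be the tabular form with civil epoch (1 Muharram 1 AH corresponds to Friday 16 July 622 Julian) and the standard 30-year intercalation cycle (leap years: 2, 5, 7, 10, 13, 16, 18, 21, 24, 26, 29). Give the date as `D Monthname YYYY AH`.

The starting date is JDN 1952835; 1952835 − 1046 = 1951789.
JDN 1951789 corresponds to 13 Jumada al-Thani 10 AH.

13 Jumada al-Thani 10 AH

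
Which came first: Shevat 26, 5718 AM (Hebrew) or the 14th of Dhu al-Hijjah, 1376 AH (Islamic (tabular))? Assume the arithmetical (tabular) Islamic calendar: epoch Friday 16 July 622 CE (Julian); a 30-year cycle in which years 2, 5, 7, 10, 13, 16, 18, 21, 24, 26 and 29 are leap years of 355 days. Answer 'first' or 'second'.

The two dates have Julian Day Numbers 2436251 and 2436032 respectively.
Since 2436032 < 2436251, the second date comes first.

second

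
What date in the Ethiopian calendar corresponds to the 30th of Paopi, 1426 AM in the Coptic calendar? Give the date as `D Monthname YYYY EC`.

30 Tikimt 1702 EC

Both dates share Julian Day Number 2345570; in the Ethiopian calendar that is 30 Tikimt 1702 EC.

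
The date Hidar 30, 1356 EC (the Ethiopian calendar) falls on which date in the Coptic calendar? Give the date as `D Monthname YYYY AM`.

Julian Day Number of the source date = 2219224.
Converting JDN 2219224 to the Coptic calendar gives 30 Hathor 1080 AM.

30 Hathor 1080 AM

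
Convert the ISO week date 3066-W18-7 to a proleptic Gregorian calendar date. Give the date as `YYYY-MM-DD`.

ISO week 1 of 3066 is the week containing the first Thursday of 3066.
Week 18, day 7 (Sunday) lands on 3066-05-06.

3066-05-06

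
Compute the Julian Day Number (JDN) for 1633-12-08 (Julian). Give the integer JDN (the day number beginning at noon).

Equivalently 18 December 1633 (Gregorian).
JDN 2299161 is 15 October 1582 CE (Gregorian); the target day is +18692 days from there, so JDN = 2317853.

2317853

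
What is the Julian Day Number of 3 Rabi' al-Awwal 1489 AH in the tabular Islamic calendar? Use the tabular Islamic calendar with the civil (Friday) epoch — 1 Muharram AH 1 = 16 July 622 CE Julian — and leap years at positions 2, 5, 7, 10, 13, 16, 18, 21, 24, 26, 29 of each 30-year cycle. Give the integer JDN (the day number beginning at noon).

In the Gregorian calendar the same day is 28 May 2066.
JDN 2451545 is 1 January 2000 CE (Gregorian); the target day is +24254 days from there, so JDN = 2475799.

2475799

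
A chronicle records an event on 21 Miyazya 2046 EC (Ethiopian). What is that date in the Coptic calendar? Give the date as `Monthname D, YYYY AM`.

Both dates share Julian Day Number 2471387; in the Coptic calendar that is 21 Parmouti 1770 AM.

Parmouti 21, 1770 AM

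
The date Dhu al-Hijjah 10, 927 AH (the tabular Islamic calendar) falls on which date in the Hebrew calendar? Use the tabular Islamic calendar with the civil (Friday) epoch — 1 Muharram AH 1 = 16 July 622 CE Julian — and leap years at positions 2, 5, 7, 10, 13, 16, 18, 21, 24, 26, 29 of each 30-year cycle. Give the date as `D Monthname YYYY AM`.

Both dates share Julian Day Number 2276918; in the Hebrew calendar that is 11 Kislev 5282 AM.

11 Kislev 5282 AM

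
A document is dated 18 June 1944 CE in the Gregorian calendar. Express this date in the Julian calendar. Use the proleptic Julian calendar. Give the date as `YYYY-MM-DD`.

The Julian–Gregorian offset here is 13 days (Julian trailing).
18 June 1944 Gregorian − 13 days → 5 June 1944 Julian.

1944-06-05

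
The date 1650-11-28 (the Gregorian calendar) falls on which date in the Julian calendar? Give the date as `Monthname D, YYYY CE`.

November 18, 1650 CE

For dates in this range the Gregorian date is 10 days ahead of the Julian.
28 November 1650 Gregorian − 10 days → 18 November 1650 Julian.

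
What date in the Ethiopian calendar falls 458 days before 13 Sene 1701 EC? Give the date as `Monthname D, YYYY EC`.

Megabit 10, 1700 EC

Counting 458 days back from JDN 2345428 reaches JDN 2344970, which is Megabit 10, 1700 EC.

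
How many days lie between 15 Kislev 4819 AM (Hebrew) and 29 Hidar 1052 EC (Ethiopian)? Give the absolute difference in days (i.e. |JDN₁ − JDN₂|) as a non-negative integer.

First date → JDN 2107830; second date → JDN 2108187.
The interval is |2107830 − 2108187| = 357 days.

357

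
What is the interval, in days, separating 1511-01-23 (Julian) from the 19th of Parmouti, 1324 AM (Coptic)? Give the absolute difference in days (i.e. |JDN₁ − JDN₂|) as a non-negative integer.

35511

JDN of the first date = 2272973.
JDN of the second date = 2308484.
|2308484 − 2272973| = 35511.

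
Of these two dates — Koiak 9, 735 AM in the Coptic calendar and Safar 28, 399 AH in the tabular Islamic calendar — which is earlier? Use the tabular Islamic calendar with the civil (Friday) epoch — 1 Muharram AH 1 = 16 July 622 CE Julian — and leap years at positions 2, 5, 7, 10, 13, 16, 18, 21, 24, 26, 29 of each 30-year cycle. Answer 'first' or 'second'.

First date → JDN 2093221; second date → JDN 2089535.
JDN 2089535 < JDN 2093221, so the second date is earlier.

second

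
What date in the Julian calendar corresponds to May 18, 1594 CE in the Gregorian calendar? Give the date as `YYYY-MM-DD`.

1594-05-08

At this point the Julian calendar is 10 days behind the Gregorian.
18 May 1594 Gregorian − 10 days → 8 May 1594 Julian.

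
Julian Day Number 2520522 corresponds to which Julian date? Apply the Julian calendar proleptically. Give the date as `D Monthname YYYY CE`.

24 October 2188 CE

The Gregorian equivalent of JDN 2520522 is 7 November 2188.
In the Julian calendar that day is 24 October 2188 CE.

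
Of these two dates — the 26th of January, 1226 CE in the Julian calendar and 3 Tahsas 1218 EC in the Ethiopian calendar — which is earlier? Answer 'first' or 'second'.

second

The two dates have Julian Day Numbers 2168880 and 2168822 respectively.
Since 2168822 < 2168880, the second date comes first.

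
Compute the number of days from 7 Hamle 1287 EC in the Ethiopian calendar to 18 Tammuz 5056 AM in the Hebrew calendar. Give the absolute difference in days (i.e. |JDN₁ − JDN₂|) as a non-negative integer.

355

First date → JDN 2194238; second date → JDN 2194593.
The interval is |2194238 − 2194593| = 355 days.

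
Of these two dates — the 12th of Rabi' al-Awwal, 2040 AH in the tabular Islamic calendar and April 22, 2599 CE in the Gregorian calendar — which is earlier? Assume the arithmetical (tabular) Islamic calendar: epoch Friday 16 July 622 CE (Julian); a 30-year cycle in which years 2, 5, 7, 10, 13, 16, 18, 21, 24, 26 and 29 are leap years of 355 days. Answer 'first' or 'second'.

Converting both to JDN: 2671064 vs 2670437; the smaller is the second.

second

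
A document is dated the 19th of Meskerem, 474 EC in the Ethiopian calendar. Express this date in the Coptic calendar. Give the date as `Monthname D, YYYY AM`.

Julian Day Number of the source date = 1897002.
Converting JDN 1897002 to the Coptic calendar gives 19 Thout 198 AM.

Thout 19, 198 AM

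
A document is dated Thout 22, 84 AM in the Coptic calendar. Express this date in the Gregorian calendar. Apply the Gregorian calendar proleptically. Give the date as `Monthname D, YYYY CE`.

Julian Day Number of the source date = 1855367.
Converting JDN 1855367 to the Gregorian calendar gives 21 September 367 CE.

September 21, 367 CE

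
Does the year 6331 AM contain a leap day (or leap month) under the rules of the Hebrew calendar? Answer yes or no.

no

Hebrew year 6331 is year 4 of its 19-year Metonic cycle; leap years are at positions 3, 6, 8, 11, 14, 17, 19, so it is a common year (12 months).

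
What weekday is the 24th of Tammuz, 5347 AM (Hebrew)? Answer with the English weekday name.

Thursday

Equivalently 30 July 1587 Gregorian, JDN 2300910.
JDN 2300910 mod 7 = 3, and JDN 0 was a Monday, so this is a Thursday.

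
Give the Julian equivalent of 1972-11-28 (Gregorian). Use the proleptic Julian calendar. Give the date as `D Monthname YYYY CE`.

The Julian–Gregorian offset here is 13 days (Julian trailing).
28 November 1972 Gregorian − 13 days → 15 November 1972 Julian.

15 November 1972 CE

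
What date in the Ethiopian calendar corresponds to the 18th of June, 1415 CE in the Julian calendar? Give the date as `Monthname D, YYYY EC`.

Both dates share Julian Day Number 2238055; in the Ethiopian calendar that is 24 Sene 1407 EC.

Sene 24, 1407 EC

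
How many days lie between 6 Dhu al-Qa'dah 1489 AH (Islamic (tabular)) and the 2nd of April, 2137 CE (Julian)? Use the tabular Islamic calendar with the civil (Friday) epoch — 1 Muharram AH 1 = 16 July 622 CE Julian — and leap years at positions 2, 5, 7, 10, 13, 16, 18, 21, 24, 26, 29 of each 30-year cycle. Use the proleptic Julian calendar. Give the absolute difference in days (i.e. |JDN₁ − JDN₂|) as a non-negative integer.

JDN of the first date = 2476038.
JDN of the second date = 2501689.
|2501689 − 2476038| = 25651.

25651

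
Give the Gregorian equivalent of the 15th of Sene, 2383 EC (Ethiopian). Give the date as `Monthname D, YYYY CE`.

Both dates share Julian Day Number 2594530; in the Gregorian calendar that is 25 June 2391 CE.

June 25, 2391 CE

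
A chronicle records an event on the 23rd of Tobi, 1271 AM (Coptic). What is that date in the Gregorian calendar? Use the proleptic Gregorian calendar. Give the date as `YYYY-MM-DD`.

Both dates share Julian Day Number 2289039; in the Gregorian calendar that is 28 January 1555 CE.

1555-01-28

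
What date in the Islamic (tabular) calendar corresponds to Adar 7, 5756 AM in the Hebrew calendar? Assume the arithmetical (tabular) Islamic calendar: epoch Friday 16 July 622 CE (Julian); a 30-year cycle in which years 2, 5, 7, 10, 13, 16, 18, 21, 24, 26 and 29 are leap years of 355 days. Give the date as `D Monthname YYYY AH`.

7 Shawwal 1416 AH

The source date corresponds to 27 February 1996 in the Gregorian calendar (JDN 2450141).
That day falls on 7 Shawwal 1416 AH in the tabular Islamic calendar.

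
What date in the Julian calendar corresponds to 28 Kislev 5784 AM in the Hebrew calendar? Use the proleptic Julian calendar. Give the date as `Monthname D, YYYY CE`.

November 28, 2023 CE

Both dates share Julian Day Number 2460290; in the Julian calendar that is 28 November 2023 CE.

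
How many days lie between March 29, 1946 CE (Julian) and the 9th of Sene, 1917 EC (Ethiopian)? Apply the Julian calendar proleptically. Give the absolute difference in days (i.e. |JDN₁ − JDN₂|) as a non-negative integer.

7604

JDN of the first date = 2431922.
JDN of the second date = 2424318.
|2424318 − 2431922| = 7604.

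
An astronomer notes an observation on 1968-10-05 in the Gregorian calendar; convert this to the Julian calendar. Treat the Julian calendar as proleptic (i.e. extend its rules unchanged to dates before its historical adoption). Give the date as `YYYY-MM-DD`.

The Julian–Gregorian offset here is 13 days (Julian trailing).
5 October 1968 Gregorian − 13 days → 22 September 1968 Julian.

1968-09-22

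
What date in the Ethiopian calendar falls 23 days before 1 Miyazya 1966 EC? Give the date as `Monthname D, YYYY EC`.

JDN of 1 Miyazya 1966 EC = 2442147.
2442147 − 23 = 2442124.
JDN 2442124 in the Ethiopian calendar is Megabit 8, 1966 EC.

Megabit 8, 1966 EC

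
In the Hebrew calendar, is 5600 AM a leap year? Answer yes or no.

yes

Hebrew year 5600 is year 14 of its 19-year Metonic cycle; leap years are at positions 3, 6, 8, 11, 14, 17, 19, so it is a leap year (13 months).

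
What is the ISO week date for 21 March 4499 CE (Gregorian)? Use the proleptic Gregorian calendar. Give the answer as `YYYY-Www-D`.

The weekday is Saturday (ISO weekday 6).
That Saturday belongs to ISO week 12 of ISO year 4499.

4499-W12-6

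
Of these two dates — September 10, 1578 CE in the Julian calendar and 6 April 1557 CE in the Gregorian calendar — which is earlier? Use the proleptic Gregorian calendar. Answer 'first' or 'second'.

second

The two dates have Julian Day Numbers 2297675 and 2289838 respectively.
Since 2289838 < 2297675, the second date comes first.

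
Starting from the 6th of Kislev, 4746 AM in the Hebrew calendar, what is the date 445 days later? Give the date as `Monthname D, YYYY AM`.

Adar 8, 4747 AM

The starting date is JDN 2081154; 2081154 + 445 = 2081599.
JDN 2081599 corresponds to Adar 8, 4747 AM.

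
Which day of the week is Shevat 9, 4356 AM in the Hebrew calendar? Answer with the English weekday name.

This is JDN 1938761 (17 January 596 Gregorian).
Since JDN mod 7 = 6 (0 = Monday), the day is Sunday.

Sunday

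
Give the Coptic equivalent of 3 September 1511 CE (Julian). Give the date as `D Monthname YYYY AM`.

Julian Day Number of the source date = 2273196.
Converting JDN 2273196 to the Coptic calendar gives 5 Thout 1228 AM.

5 Thout 1228 AM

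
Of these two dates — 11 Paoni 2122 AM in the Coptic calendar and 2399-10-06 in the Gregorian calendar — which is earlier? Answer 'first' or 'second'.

The two dates have Julian Day Numbers 2600005 and 2597555 respectively.
Since 2597555 < 2600005, the second date comes first.

second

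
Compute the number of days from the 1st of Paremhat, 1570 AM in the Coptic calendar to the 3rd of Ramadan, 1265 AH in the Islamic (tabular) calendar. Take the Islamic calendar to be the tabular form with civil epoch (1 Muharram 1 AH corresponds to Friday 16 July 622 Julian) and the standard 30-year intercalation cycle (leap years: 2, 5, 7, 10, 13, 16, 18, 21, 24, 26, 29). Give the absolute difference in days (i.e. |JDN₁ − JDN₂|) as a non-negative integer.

1690

First date → JDN 2398287; second date → JDN 2396597.
The interval is |2398287 − 2396597| = 1690 days.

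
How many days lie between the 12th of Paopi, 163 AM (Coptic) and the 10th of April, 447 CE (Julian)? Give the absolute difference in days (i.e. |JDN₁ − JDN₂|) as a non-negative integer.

First date → JDN 1884241; second date → JDN 1884424.
The interval is |1884241 − 1884424| = 183 days.

183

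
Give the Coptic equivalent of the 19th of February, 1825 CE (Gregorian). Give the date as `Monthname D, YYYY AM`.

Both dates share Julian Day Number 2387677; in the Coptic calendar that is 13 Meshir 1541 AM.

Meshir 13, 1541 AM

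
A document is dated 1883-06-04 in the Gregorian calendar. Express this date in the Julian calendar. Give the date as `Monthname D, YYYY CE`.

May 23, 1883 CE

The Julian–Gregorian offset here is 12 days (Julian trailing).
4 June 1883 Gregorian − 12 days → 23 May 1883 Julian.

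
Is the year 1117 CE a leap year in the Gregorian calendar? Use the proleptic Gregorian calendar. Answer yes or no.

no

1117 is not divisible by 4, so it is a common year.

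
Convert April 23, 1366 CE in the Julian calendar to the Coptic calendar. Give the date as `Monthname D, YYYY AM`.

Parmouti 28, 1082 AM

Julian Day Number of the source date = 2220102.
Converting JDN 2220102 to the Coptic calendar gives 28 Parmouti 1082 AM.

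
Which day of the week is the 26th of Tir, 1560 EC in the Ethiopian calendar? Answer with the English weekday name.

Equivalently 1 February 1568 Gregorian, JDN 2293791.
Since JDN mod 7 = 3 (0 = Monday), the day is Thursday.

Thursday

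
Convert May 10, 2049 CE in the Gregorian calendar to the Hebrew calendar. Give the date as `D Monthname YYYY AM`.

8 Iyar 5809 AM

Julian Day Number of the source date = 2469572.
Converting JDN 2469572 to the Hebrew calendar gives 8 Iyar 5809 AM.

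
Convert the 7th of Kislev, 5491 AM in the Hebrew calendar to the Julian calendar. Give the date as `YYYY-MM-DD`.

1730-11-05

Julian Day Number of the source date = 2353249.
Converting JDN 2353249 to the Julian calendar gives 5 November 1730 CE.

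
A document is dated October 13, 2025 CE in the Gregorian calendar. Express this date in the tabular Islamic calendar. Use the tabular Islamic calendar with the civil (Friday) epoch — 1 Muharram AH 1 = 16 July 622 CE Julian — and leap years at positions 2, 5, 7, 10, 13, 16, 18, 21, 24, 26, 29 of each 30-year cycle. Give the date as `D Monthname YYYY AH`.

Julian Day Number of the source date = 2460962.
Converting JDN 2460962 to the tabular Islamic calendar gives 20 Rabi' al-Thani 1447 AH.

20 Rabi' al-Thani 1447 AH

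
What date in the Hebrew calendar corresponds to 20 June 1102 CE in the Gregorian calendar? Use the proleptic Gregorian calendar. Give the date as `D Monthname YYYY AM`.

25 Sivan 4862 AM

Both dates share Julian Day Number 2123727; in the Hebrew calendar that is 25 Sivan 4862 AM.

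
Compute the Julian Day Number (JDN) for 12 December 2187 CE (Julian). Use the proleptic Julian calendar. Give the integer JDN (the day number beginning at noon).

In the Gregorian calendar the same day is 26 December 2187.
JDN 2400001 is 17 November 1858 CE (Gregorian), MJD 0; the target day is +120204 days from there, so JDN = 2520205.

2520205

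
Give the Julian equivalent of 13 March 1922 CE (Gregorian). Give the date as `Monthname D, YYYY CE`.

February 28, 1922 CE

At this point the Julian calendar is 13 days behind the Gregorian.
13 March 1922 Gregorian − 13 days → 28 February 1922 Julian.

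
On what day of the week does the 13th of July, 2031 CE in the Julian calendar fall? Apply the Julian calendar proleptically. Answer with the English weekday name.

Saturday

Equivalently 26 July 2031 Gregorian, JDN 2463074.
Since JDN mod 7 = 5 (0 = Monday), the day is Saturday.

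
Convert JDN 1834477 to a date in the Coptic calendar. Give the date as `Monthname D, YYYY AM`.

JDN 1834477 is 12 July 310 in the proleptic Gregorian calendar.
In the Coptic calendar that day is Epip 17, 26 AM.

Epip 17, 26 AM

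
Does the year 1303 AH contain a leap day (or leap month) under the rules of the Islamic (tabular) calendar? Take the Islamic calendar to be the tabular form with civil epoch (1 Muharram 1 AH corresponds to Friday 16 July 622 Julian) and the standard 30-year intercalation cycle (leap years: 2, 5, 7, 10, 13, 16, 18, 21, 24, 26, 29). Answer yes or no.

Year 1303 AH is year 13 of its 30-year cycle; leap positions are 2, 5, 7, 10, 13, 16, 18, 21, 24, 26, 29, so it is a leap year (355 days).

yes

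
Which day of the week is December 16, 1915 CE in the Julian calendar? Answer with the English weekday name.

Wednesday

Equivalently 29 December 1915 Gregorian, JDN 2420861.
2420861 ≡ 2 (mod 7); counting from Monday = 0 gives Wednesday.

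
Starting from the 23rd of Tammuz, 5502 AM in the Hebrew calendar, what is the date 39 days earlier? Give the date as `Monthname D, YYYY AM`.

Sivan 14, 5502 AM

Counting 39 days back from JDN 2357518 reaches JDN 2357479, which is Sivan 14, 5502 AM.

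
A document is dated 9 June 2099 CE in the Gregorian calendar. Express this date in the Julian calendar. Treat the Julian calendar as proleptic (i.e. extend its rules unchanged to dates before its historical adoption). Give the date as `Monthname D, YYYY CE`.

At this point the Julian calendar is 13 days behind the Gregorian.
9 June 2099 Gregorian − 13 days → 27 May 2099 Julian.

May 27, 2099 CE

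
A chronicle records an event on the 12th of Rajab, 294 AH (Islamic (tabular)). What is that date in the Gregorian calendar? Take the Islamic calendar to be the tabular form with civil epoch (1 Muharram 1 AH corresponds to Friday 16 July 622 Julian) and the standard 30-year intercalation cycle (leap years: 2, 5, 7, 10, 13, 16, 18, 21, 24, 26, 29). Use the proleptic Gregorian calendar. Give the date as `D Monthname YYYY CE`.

Julian Day Number of the source date = 2052457.
Converting JDN 2052457 to the Gregorian calendar gives 3 May 907 CE.

3 May 907 CE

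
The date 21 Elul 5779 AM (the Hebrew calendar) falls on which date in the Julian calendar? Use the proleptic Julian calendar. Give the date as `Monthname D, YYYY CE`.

The source date corresponds to 21 September 2019 in the Gregorian calendar (JDN 2458748).
That day falls on 8 September 2019 CE in the Julian calendar.

September 8, 2019 CE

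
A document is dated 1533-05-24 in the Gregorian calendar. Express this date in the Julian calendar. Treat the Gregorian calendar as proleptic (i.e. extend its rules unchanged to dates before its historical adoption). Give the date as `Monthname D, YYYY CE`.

May 14, 1533 CE

The Julian–Gregorian offset here is 10 days (Julian trailing).
24 May 1533 Gregorian − 10 days → 14 May 1533 Julian.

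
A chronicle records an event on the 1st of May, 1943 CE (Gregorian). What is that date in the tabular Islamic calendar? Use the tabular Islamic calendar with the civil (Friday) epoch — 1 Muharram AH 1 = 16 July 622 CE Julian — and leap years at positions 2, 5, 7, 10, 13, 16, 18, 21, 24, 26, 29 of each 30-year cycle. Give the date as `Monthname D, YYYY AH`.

Both dates share Julian Day Number 2430846; in the tabular Islamic calendar that is 25 Rabi' al-Thani 1362 AH.

Rabi' al-Thani 25, 1362 AH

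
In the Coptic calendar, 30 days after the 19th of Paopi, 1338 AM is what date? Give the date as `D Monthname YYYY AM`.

19 Hathor 1338 AM

The starting date is JDN 2313417; 2313417 + 30 = 2313447.
JDN 2313447 corresponds to 19 Hathor 1338 AM.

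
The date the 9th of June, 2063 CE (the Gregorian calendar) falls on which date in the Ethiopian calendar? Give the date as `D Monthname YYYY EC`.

Both dates share Julian Day Number 2474715; in the Ethiopian calendar that is 2 Sene 2055 EC.

2 Sene 2055 EC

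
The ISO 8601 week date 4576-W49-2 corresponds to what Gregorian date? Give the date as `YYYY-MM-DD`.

ISO week 1 of 4576 is the week containing the first Thursday of 4576.
Week 49, day 2 (Tuesday) lands on 4576-12-03.

4576-12-03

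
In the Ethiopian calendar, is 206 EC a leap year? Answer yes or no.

no

206 mod 4 = 2; in the Ethiopian calendar a year is leap when year mod 4 = 3, so it is a common year.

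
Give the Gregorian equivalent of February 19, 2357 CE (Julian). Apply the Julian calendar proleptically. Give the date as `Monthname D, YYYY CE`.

March 7, 2357 CE

At this point the Julian calendar is 16 days behind the Gregorian.
19 February 2357 Julian + 16 days → 7 March 2357 Gregorian.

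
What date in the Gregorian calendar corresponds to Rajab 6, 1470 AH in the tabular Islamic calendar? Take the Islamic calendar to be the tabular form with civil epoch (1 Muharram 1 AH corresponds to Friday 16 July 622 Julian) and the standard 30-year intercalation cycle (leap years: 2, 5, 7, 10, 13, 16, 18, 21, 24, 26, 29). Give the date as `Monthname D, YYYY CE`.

April 20, 2048 CE

Julian Day Number of the source date = 2469187.
Converting JDN 2469187 to the Gregorian calendar gives 20 April 2048 CE.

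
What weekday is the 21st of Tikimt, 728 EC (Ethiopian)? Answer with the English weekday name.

This is JDN 1989808 (23 October 735 Gregorian).
1989808 ≡ 2 (mod 7); counting from Monday = 0 gives Wednesday.

Wednesday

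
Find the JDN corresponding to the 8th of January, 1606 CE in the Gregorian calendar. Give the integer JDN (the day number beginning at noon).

2307647

JDN 2299161 is 15 October 1582 CE (Gregorian); the target day is +8486 days from there, so JDN = 2307647.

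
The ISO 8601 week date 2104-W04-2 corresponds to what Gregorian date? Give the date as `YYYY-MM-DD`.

2104-01-22

ISO week 1 of 2104 is the week containing the first Thursday of 2104.
Week 4, day 2 (Tuesday) lands on 2104-01-22.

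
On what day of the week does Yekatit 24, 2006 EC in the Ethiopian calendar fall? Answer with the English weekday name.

Equivalently 3 March 2014 Gregorian, JDN 2456720.
2456720 ≡ 0 (mod 7); counting from Monday = 0 gives Monday.

Monday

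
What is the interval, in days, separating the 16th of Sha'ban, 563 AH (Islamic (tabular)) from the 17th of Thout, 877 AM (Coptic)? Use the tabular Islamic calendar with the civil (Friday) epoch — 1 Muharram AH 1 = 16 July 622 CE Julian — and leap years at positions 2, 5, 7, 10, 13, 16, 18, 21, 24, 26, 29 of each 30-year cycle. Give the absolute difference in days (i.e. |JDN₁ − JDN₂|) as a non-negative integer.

JDN of the first date = 2147816.
JDN of the second date = 2145005.
|2145005 − 2147816| = 2811.

2811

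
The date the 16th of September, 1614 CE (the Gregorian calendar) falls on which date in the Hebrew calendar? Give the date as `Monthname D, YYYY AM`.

Tishrei 13, 5375 AM

Julian Day Number of the source date = 2310820.
Converting JDN 2310820 to the Hebrew calendar gives 13 Tishrei 5375 AM.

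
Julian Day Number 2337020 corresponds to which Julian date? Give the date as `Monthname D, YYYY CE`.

May 31, 1686 CE

The Gregorian equivalent of JDN 2337020 is 10 June 1686.
In the Julian calendar that day is May 31, 1686 CE.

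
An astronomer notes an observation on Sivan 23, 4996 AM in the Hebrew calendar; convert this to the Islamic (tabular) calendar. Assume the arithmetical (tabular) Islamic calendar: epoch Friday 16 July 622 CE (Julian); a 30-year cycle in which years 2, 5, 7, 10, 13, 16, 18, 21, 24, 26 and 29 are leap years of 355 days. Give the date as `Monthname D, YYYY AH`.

The source date corresponds to 5 June 1236 in the proleptic Gregorian calendar (JDN 2172656).
That day falls on 21 Ramadan 633 AH in the tabular Islamic calendar.

Ramadan 21, 633 AH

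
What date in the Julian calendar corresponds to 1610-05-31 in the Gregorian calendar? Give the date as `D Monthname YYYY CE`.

The Julian–Gregorian offset here is 10 days (Julian trailing).
31 May 1610 Gregorian − 10 days → 21 May 1610 Julian.

21 May 1610 CE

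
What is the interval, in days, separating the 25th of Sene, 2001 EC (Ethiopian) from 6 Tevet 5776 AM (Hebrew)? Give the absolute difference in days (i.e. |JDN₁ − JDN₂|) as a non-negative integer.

2360

JDN of the first date = 2455015.
JDN of the second date = 2457375.
|2457375 − 2455015| = 2360.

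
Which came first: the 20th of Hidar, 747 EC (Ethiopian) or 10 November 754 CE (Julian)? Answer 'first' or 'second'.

First date → JDN 1996776; second date → JDN 1996770.
JDN 1996770 < JDN 1996776, so the second date is earlier.

second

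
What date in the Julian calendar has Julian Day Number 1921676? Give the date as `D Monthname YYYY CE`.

The proleptic Gregorian equivalent of JDN 1921676 is 8 April 549.
In the Julian calendar that day is 6 April 549 CE.

6 April 549 CE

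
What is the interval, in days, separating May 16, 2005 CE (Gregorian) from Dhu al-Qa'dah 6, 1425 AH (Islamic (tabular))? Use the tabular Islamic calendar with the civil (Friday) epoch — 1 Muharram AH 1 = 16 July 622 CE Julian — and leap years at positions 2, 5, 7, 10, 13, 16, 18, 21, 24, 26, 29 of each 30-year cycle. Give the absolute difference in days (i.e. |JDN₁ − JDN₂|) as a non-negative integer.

JDN of the first date = 2453507.
JDN of the second date = 2453358.
|2453358 − 2453507| = 149.

149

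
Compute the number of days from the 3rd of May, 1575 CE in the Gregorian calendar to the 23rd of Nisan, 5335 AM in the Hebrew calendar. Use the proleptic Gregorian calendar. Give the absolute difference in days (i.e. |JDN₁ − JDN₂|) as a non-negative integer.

First date → JDN 2296439; second date → JDN 2296419.
The interval is |2296439 − 2296419| = 20 days.

20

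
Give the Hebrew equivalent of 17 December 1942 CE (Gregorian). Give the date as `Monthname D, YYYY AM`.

Tevet 9, 5703 AM

Julian Day Number of the source date = 2430711.
Converting JDN 2430711 to the Hebrew calendar gives 9 Tevet 5703 AM.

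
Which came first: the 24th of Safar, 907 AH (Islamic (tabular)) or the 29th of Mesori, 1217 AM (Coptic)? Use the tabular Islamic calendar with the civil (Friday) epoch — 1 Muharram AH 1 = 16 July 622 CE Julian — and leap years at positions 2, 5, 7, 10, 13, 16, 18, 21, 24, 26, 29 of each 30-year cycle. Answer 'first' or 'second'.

The two dates have Julian Day Numbers 2269549 and 2269532 respectively.
Since 2269532 < 2269549, the second date comes first.

second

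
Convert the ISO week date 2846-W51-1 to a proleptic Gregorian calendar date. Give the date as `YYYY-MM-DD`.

2846-12-17

ISO week 1 of 2846 is the week containing the first Thursday of 2846.
Week 51, day 1 (Monday) lands on 2846-12-17.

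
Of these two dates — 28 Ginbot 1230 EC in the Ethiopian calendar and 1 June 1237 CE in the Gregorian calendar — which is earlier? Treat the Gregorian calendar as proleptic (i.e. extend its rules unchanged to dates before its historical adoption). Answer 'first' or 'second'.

First date → JDN 2173380; second date → JDN 2173017.
JDN 2173017 < JDN 2173380, so the second date is earlier.

second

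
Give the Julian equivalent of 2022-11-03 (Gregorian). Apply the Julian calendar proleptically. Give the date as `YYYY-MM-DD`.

For dates in this range the Gregorian date is 13 days ahead of the Julian.
3 November 2022 Gregorian − 13 days → 21 October 2022 Julian.

2022-10-21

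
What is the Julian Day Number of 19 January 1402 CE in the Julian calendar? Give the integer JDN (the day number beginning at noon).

2233157

Equivalently 28 January 1402 (proleptic Gregorian).
JDN 2451545 is 1 January 2000 CE (Gregorian); the target day is −218388 days from there, so JDN = 2233157.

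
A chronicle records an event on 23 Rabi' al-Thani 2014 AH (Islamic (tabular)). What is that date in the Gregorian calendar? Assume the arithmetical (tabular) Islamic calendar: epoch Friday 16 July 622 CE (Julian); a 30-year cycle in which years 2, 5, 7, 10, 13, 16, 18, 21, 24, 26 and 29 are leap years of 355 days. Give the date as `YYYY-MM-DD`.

Julian Day Number of the source date = 2661891.
Converting JDN 2661891 to the Gregorian calendar gives 28 November 2575 CE.

2575-11-28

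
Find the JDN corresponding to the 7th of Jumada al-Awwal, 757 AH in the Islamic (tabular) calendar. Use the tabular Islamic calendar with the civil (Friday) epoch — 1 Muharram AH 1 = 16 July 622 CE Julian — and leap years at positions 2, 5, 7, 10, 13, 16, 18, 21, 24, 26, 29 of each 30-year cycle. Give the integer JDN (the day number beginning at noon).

Equivalently 16 May 1356 (proleptic Gregorian).
JDN 2400001 is 17 November 1858 CE (Gregorian), MJD 0; the target day is −183536 days from there, so JDN = 2216465.

2216465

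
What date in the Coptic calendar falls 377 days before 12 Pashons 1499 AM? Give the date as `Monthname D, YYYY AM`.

Parmouti 30, 1498 AM

JDN of 12 Pashons 1499 AM = 2372425.
2372425 − 377 = 2372048.
JDN 2372048 in the Coptic calendar is Parmouti 30, 1498 AM.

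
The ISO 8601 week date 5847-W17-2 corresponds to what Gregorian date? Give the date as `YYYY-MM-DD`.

ISO week 1 of 5847 is the week containing the first Thursday of 5847.
Week 17, day 2 (Tuesday) lands on 5847-04-27.

5847-04-27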